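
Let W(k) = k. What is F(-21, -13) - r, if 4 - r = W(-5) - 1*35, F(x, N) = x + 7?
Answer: -58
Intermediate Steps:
F(x, N) = 7 + x
r = 44 (r = 4 - (-5 - 1*35) = 4 - (-5 - 35) = 4 - 1*(-40) = 4 + 40 = 44)
F(-21, -13) - r = (7 - 21) - 1*44 = -14 - 44 = -58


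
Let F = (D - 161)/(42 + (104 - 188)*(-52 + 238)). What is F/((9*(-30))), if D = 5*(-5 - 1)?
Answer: -191/4207140 ≈ -4.5399e-5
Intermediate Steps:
D = -30 (D = 5*(-6) = -30)
F = 191/15582 (F = (-30 - 161)/(42 + (104 - 188)*(-52 + 238)) = -191/(42 - 84*186) = -191/(42 - 15624) = -191/(-15582) = -191*(-1/15582) = 191/15582 ≈ 0.012258)
F/((9*(-30))) = 191/(15582*((9*(-30)))) = (191/15582)/(-270) = (191/15582)*(-1/270) = -191/4207140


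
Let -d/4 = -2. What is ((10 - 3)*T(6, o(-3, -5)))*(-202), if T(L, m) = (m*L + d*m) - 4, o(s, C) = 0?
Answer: 5656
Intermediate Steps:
d = 8 (d = -4*(-2) = 8)
T(L, m) = -4 + 8*m + L*m (T(L, m) = (m*L + 8*m) - 4 = (L*m + 8*m) - 4 = (8*m + L*m) - 4 = -4 + 8*m + L*m)
((10 - 3)*T(6, o(-3, -5)))*(-202) = ((10 - 3)*(-4 + 8*0 + 6*0))*(-202) = (7*(-4 + 0 + 0))*(-202) = (7*(-4))*(-202) = -28*(-202) = 5656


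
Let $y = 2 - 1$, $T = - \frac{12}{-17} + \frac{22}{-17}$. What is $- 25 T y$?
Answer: $\frac{250}{17} \approx 14.706$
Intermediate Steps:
$T = - \frac{10}{17}$ ($T = \left(-12\right) \left(- \frac{1}{17}\right) + 22 \left(- \frac{1}{17}\right) = \frac{12}{17} - \frac{22}{17} = - \frac{10}{17} \approx -0.58823$)
$y = 1$
$- 25 T y = \left(-25\right) \left(- \frac{10}{17}\right) 1 = \frac{250}{17} \cdot 1 = \frac{250}{17}$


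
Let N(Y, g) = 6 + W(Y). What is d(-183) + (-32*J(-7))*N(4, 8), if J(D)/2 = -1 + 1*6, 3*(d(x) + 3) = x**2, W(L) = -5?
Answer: 10840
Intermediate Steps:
d(x) = -3 + x**2/3
J(D) = 10 (J(D) = 2*(-1 + 1*6) = 2*(-1 + 6) = 2*5 = 10)
N(Y, g) = 1 (N(Y, g) = 6 - 5 = 1)
d(-183) + (-32*J(-7))*N(4, 8) = (-3 + (1/3)*(-183)**2) - 32*10*1 = (-3 + (1/3)*33489) - 320*1 = (-3 + 11163) - 320 = 11160 - 320 = 10840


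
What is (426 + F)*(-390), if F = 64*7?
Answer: -340860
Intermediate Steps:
F = 448
(426 + F)*(-390) = (426 + 448)*(-390) = 874*(-390) = -340860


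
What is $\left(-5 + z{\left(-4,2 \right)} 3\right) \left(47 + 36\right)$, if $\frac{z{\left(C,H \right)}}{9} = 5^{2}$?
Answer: $55610$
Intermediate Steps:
$z{\left(C,H \right)} = 225$ ($z{\left(C,H \right)} = 9 \cdot 5^{2} = 9 \cdot 25 = 225$)
$\left(-5 + z{\left(-4,2 \right)} 3\right) \left(47 + 36\right) = \left(-5 + 225 \cdot 3\right) \left(47 + 36\right) = \left(-5 + 675\right) 83 = 670 \cdot 83 = 55610$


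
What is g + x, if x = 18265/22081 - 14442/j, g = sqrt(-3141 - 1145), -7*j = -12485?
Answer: -2004218089/275681285 + I*sqrt(4286) ≈ -7.2701 + 65.468*I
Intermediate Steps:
j = 12485/7 (j = -1/7*(-12485) = 12485/7 ≈ 1783.6)
g = I*sqrt(4286) (g = sqrt(-4286) = I*sqrt(4286) ≈ 65.468*I)
x = -2004218089/275681285 (x = 18265/22081 - 14442/12485/7 = 18265*(1/22081) - 14442*7/12485 = 18265/22081 - 101094/12485 = -2004218089/275681285 ≈ -7.2701)
g + x = I*sqrt(4286) - 2004218089/275681285 = -2004218089/275681285 + I*sqrt(4286)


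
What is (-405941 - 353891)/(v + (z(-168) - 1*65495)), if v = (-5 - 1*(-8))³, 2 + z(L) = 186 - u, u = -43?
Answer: 759832/65241 ≈ 11.647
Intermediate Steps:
z(L) = 227 (z(L) = -2 + (186 - 1*(-43)) = -2 + (186 + 43) = -2 + 229 = 227)
v = 27 (v = (-5 + 8)³ = 3³ = 27)
(-405941 - 353891)/(v + (z(-168) - 1*65495)) = (-405941 - 353891)/(27 + (227 - 1*65495)) = -759832/(27 + (227 - 65495)) = -759832/(27 - 65268) = -759832/(-65241) = -759832*(-1/65241) = 759832/65241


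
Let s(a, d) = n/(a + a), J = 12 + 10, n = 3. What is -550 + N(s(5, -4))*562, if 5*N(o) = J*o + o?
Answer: 5639/25 ≈ 225.56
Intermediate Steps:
J = 22
s(a, d) = 3/(2*a) (s(a, d) = 3/(a + a) = 3/((2*a)) = 3*(1/(2*a)) = 3/(2*a))
N(o) = 23*o/5 (N(o) = (22*o + o)/5 = (23*o)/5 = 23*o/5)
-550 + N(s(5, -4))*562 = -550 + (23*((3/2)/5)/5)*562 = -550 + (23*((3/2)*(⅕))/5)*562 = -550 + ((23/5)*(3/10))*562 = -550 + (69/50)*562 = -550 + 19389/25 = 5639/25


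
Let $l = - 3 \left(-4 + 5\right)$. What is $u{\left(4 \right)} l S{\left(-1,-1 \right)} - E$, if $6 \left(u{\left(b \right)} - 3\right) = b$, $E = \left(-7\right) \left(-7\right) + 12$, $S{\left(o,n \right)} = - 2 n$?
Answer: $-83$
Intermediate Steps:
$E = 61$ ($E = 49 + 12 = 61$)
$u{\left(b \right)} = 3 + \frac{b}{6}$
$l = -3$ ($l = \left(-3\right) 1 = -3$)
$u{\left(4 \right)} l S{\left(-1,-1 \right)} - E = \left(3 + \frac{1}{6} \cdot 4\right) \left(-3\right) \left(\left(-2\right) \left(-1\right)\right) - 61 = \left(3 + \frac{2}{3}\right) \left(-3\right) 2 - 61 = \frac{11}{3} \left(-3\right) 2 - 61 = \left(-11\right) 2 - 61 = -22 - 61 = -83$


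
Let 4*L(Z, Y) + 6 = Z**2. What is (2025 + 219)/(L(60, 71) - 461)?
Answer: 4488/875 ≈ 5.1291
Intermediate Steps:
L(Z, Y) = -3/2 + Z**2/4
(2025 + 219)/(L(60, 71) - 461) = (2025 + 219)/((-3/2 + (1/4)*60**2) - 461) = 2244/((-3/2 + (1/4)*3600) - 461) = 2244/((-3/2 + 900) - 461) = 2244/(1797/2 - 461) = 2244/(875/2) = 2244*(2/875) = 4488/875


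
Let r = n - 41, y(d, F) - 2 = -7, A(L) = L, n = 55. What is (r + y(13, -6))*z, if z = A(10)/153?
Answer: 10/17 ≈ 0.58823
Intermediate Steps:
y(d, F) = -5 (y(d, F) = 2 - 7 = -5)
z = 10/153 ≈ 0.065359
r = 14 (r = 55 - 41 = 14)
(r + y(13, -6))*z = (14 - 5)*(10/153) = 9*(10/153) = 10/17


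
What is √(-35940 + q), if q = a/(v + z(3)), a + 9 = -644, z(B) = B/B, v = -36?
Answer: I*√44003645/35 ≈ 189.53*I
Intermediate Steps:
z(B) = 1
a = -653 (a = -9 - 644 = -653)
q = 653/35 (q = -653/(-36 + 1) = -653/(-35) = -653*(-1/35) = 653/35 ≈ 18.657)
√(-35940 + q) = √(-35940 + 653/35) = √(-1257247/35) = I*√44003645/35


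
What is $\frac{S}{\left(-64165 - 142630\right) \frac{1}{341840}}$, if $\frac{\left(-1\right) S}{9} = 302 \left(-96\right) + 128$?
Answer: $- \frac{17760365568}{41359} \approx -4.2942 \cdot 10^{5}$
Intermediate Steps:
$S = 259776$ ($S = - 9 \left(302 \left(-96\right) + 128\right) = - 9 \left(-28992 + 128\right) = \left(-9\right) \left(-28864\right) = 259776$)
$\frac{S}{\left(-64165 - 142630\right) \frac{1}{341840}} = \frac{259776}{\left(-64165 - 142630\right) \frac{1}{341840}} = \frac{259776}{\left(-206795\right) \frac{1}{341840}} = \frac{259776}{- \frac{41359}{68368}} = 259776 \left(- \frac{68368}{41359}\right) = - \frac{17760365568}{41359}$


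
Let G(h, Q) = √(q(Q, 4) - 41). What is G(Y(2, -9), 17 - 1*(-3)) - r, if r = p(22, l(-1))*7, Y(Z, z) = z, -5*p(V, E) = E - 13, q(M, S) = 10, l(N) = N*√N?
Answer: -91/5 - 7*I/5 + I*√31 ≈ -18.2 + 4.1678*I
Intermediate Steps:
l(N) = N^(3/2)
p(V, E) = 13/5 - E/5 (p(V, E) = -(E - 13)/5 = -(-13 + E)/5 = 13/5 - E/5)
G(h, Q) = I*√31 (G(h, Q) = √(10 - 41) = √(-31) = I*√31)
r = 91/5 + 7*I/5 (r = (13/5 - (-1)*I/5)*7 = (13/5 + I/5)*7 = 91/5 + 7*I/5 ≈ 18.2 + 1.4*I)
G(Y(2, -9), 17 - 1*(-3)) - r = I*√31 - (91/5 + 7*I/5) = I*√31 + (-91/5 - 7*I/5) = -91/5 - 7*I/5 + I*√31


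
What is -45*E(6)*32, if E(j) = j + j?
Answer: -17280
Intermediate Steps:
E(j) = 2*j
-45*E(6)*32 = -90*6*32 = -45*12*32 = -540*32 = -17280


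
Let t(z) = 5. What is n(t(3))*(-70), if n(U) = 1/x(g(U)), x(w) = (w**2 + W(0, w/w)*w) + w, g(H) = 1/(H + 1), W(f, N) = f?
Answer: -360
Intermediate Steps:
g(H) = 1/(1 + H)
x(w) = w + w**2 (x(w) = (w**2 + 0*w) + w = (w**2 + 0) + w = w**2 + w = w + w**2)
n(U) = (1 + U)/(1 + 1/(1 + U)) (n(U) = 1/((1 + 1/(1 + U))/(1 + U)) = (1 + U)/(1 + 1/(1 + U)))
n(t(3))*(-70) = ((1 + 5)**2/(2 + 5))*(-70) = (6**2/7)*(-70) = (36*(1/7))*(-70) = (36/7)*(-70) = -360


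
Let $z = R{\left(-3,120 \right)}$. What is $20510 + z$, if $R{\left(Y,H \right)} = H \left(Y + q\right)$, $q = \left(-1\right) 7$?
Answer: $19310$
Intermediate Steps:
$q = -7$
$R{\left(Y,H \right)} = H \left(-7 + Y\right)$ ($R{\left(Y,H \right)} = H \left(Y - 7\right) = H \left(-7 + Y\right)$)
$z = -1200$ ($z = 120 \left(-7 - 3\right) = 120 \left(-10\right) = -1200$)
$20510 + z = 20510 - 1200 = 19310$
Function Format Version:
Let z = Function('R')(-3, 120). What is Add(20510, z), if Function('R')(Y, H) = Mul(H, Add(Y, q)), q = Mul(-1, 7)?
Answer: 19310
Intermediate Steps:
q = -7
Function('R')(Y, H) = Mul(H, Add(-7, Y)) (Function('R')(Y, H) = Mul(H, Add(Y, -7)) = Mul(H, Add(-7, Y)))
z = -1200 (z = Mul(120, Add(-7, -3)) = Mul(120, -10) = -1200)
Add(20510, z) = Add(20510, -1200) = 19310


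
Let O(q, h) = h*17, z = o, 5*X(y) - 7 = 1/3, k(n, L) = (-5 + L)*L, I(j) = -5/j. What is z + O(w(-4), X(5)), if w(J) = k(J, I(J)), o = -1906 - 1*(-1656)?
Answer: -3376/15 ≈ -225.07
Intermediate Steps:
o = -250 (o = -1906 + 1656 = -250)
k(n, L) = L*(-5 + L)
X(y) = 22/15 (X(y) = 7/5 + (⅕)/3 = 7/5 + (⅕)*(⅓) = 7/5 + 1/15 = 22/15)
w(J) = -5*(-5 - 5/J)/J (w(J) = (-5/J)*(-5 - 5/J) = -5*(-5 - 5/J)/J)
z = -250
O(q, h) = 17*h
z + O(w(-4), X(5)) = -250 + 17*(22/15) = -250 + 374/15 = -3376/15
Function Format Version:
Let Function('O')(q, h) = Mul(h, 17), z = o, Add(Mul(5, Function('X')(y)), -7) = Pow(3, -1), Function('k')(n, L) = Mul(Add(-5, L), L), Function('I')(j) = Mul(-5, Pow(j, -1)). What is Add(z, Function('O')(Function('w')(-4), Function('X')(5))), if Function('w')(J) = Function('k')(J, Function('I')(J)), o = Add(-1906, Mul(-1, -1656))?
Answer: Rational(-3376, 15) ≈ -225.07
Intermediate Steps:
o = -250 (o = Add(-1906, 1656) = -250)
Function('k')(n, L) = Mul(L, Add(-5, L))
Function('X')(y) = Rational(22, 15) (Function('X')(y) = Add(Rational(7, 5), Mul(Rational(1, 5), Pow(3, -1))) = Add(Rational(7, 5), Mul(Rational(1, 5), Rational(1, 3))) = Add(Rational(7, 5), Rational(1, 15)) = Rational(22, 15))
Function('w')(J) = Mul(-5, Pow(J, -1), Add(-5, Mul(-5, Pow(J, -1)))) (Function('w')(J) = Mul(Mul(-5, Pow(J, -1)), Add(-5, Mul(-5, Pow(J, -1)))) = Mul(-5, Pow(J, -1), Add(-5, Mul(-5, Pow(J, -1)))))
z = -250
Function('O')(q, h) = Mul(17, h)
Add(z, Function('O')(Function('w')(-4), Function('X')(5))) = Add(-250, Mul(17, Rational(22, 15))) = Add(-250, Rational(374, 15)) = Rational(-3376, 15)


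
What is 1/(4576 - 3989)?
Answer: 1/587 ≈ 0.0017036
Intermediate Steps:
1/(4576 - 3989) = 1/587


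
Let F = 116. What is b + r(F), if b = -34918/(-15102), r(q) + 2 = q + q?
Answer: 1754189/7551 ≈ 232.31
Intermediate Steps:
r(q) = -2 + 2*q (r(q) = -2 + (q + q) = -2 + 2*q)
b = 17459/7551 (b = -34918*(-1/15102) = 17459/7551 ≈ 2.3121)
b + r(F) = 17459/7551 + (-2 + 2*116) = 17459/7551 + (-2 + 232) = 17459/7551 + 230 = 1754189/7551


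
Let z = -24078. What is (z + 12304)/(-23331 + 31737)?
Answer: -5887/4203 ≈ -1.4007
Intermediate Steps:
(z + 12304)/(-23331 + 31737) = (-24078 + 12304)/(-23331 + 31737) = -11774/8406 = -11774*1/8406 = -5887/4203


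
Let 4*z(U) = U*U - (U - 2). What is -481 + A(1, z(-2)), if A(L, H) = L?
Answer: -480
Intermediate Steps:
z(U) = ½ - U/4 + U²/4 (z(U) = (U*U - (U - 2))/4 = (U² - (-2 + U))/4 = (U² + (2 - U))/4 = (2 + U² - U)/4 = ½ - U/4 + U²/4)
-481 + A(1, z(-2)) = -481 + 1 = -480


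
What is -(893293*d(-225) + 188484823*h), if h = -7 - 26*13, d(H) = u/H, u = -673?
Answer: 14630533199186/225 ≈ 6.5025e+10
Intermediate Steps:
d(H) = -673/H
h = -345 (h = -7 - 338 = -345)
-(893293*d(-225) + 188484823*h) = -893293/(1/(-345*211 - 673/(-225))) = -893293/(1/(-72795 - 673*(-1/225))) = -893293/(1/(-72795 + 673/225)) = -893293/(1/(-16378202/225)) = -893293/(-225/16378202) = -893293*(-16378202/225) = 14630533199186/225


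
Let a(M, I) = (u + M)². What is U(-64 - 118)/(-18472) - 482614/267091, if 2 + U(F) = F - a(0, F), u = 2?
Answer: -201468925/112129658 ≈ -1.7967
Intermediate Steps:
a(M, I) = (2 + M)²
U(F) = -6 + F (U(F) = -2 + (F - (2 + 0)²) = -2 + (F - 1*2²) = -2 + (F - 1*4) = -2 + (F - 4) = -2 + (-4 + F) = -6 + F)
U(-64 - 118)/(-18472) - 482614/267091 = (-6 + (-64 - 118))/(-18472) - 482614/267091 = (-6 - 182)*(-1/18472) - 482614*1/267091 = -188*(-1/18472) - 43874/24281 = 47/4618 - 43874/24281 = -201468925/112129658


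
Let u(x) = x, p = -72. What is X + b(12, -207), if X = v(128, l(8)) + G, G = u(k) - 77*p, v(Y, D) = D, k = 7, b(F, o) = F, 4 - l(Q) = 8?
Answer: 5559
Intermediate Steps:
l(Q) = -4 (l(Q) = 4 - 1*8 = 4 - 8 = -4)
G = 5551 (G = 7 - 77*(-72) = 7 + 5544 = 5551)
X = 5547 (X = -4 + 5551 = 5547)
X + b(12, -207) = 5547 + 12 = 5559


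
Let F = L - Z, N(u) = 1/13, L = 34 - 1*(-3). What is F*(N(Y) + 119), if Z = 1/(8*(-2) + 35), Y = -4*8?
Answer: 83592/19 ≈ 4399.6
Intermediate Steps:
L = 37 (L = 34 + 3 = 37)
Y = -32
Z = 1/19 (Z = 1/(-16 + 35) = 1/19 ≈ 0.052632)
N(u) = 1/13
F = 702/19 (F = 37 - 1*1/19 = 37 - 1/19 = 702/19 ≈ 36.947)
F*(N(Y) + 119) = 702*(1/13 + 119)/19 = (702/19)*(1548/13) = 83592/19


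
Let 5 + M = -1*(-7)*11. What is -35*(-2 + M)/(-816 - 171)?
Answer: 350/141 ≈ 2.4823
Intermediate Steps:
M = 72 (M = -5 - 1*(-7)*11 = -5 + 7*11 = -5 + 77 = 72)
-35*(-2 + M)/(-816 - 171) = -35*(-2 + 72)/(-816 - 171) = -2450/(-987) = -2450*(-1)/987 = -35*(-10/141) = 350/141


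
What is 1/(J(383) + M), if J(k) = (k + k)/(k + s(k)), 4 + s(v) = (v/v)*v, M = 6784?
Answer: 381/2585087 ≈ 0.00014738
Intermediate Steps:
s(v) = -4 + v (s(v) = -4 + (v/v)*v = -4 + 1*v = -4 + v)
J(k) = 2*k/(-4 + 2*k) (J(k) = (k + k)/(k + (-4 + k)) = (2*k)/(-4 + 2*k) = 2*k/(-4 + 2*k))
1/(J(383) + M) = 1/(383/(-2 + 383) + 6784) = 1/(383/381 + 6784) = 1/(2585087/381) = 381/2585087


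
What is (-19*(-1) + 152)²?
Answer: 29241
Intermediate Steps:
(-19*(-1) + 152)² = (19 + 152)² = 171² = 29241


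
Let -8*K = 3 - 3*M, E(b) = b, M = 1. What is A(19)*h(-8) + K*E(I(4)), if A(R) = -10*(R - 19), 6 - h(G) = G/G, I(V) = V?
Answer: 0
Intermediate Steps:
h(G) = 5 (h(G) = 6 - G/G = 6 - 1*1 = 6 - 1 = 5)
K = 0 (K = -(3 - 3*1)/8 = -(3 - 3)/8 = -⅛*0 = 0)
A(R) = 190 - 10*R (A(R) = -10*(-19 + R) = 190 - 10*R)
A(19)*h(-8) + K*E(I(4)) = (190 - 10*19)*5 + 0*4 = (190 - 190)*5 + 0 = 0*5 + 0 = 0 + 0 = 0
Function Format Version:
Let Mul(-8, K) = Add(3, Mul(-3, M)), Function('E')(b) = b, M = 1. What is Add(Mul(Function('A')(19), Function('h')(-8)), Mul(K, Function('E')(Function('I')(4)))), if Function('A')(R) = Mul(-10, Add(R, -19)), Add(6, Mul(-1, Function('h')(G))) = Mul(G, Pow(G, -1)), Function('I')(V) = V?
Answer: 0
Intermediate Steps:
Function('h')(G) = 5 (Function('h')(G) = Add(6, Mul(-1, Mul(G, Pow(G, -1)))) = Add(6, Mul(-1, 1)) = Add(6, -1) = 5)
K = 0 (K = Mul(Rational(-1, 8), Add(3, Mul(-3, 1))) = Mul(Rational(-1, 8), Add(3, -3)) = Mul(Rational(-1, 8), 0) = 0)
Function('A')(R) = Add(190, Mul(-10, R)) (Function('A')(R) = Mul(-10, Add(-19, R)) = Add(190, Mul(-10, R)))
Add(Mul(Function('A')(19), Function('h')(-8)), Mul(K, Function('E')(Function('I')(4)))) = Add(Mul(Add(190, Mul(-10, 19)), 5), Mul(0, 4)) = Add(Mul(Add(190, -190), 5), 0) = Add(Mul(0, 5), 0) = Add(0, 0) = 0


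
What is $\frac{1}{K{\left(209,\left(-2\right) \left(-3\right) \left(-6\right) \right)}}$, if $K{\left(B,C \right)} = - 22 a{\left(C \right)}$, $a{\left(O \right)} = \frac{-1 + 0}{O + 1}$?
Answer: $- \frac{35}{22} \approx -1.5909$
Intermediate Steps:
$a{\left(O \right)} = - \frac{1}{1 + O}$
$K{\left(B,C \right)} = \frac{22}{1 + C}$ ($K{\left(B,C \right)} = - 22 \left(- \frac{1}{1 + C}\right) = \frac{22}{1 + C}$)
$\frac{1}{K{\left(209,\left(-2\right) \left(-3\right) \left(-6\right) \right)}} = \frac{1}{22 \frac{1}{1 + \left(-2\right) \left(-3\right) \left(-6\right)}} = \frac{1}{22 \frac{1}{1 + 6 \left(-6\right)}} = \frac{1}{22 \frac{1}{1 - 36}} = \frac{1}{22 \frac{1}{-35}} = \frac{1}{22 \left(- \frac{1}{35}\right)} = \frac{1}{- \frac{22}{35}} = - \frac{35}{22}$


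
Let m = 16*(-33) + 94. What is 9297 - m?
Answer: 9731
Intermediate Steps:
m = -434 (m = -528 + 94 = -434)
9297 - m = 9297 - 1*(-434) = 9297 + 434 = 9731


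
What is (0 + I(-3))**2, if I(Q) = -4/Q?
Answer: 16/9 ≈ 1.7778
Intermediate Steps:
(0 + I(-3))**2 = (0 - 4/(-3))**2 = (0 - 4*(-1/3))**2 = (0 + 4/3)**2 = (4/3)**2 = 16/9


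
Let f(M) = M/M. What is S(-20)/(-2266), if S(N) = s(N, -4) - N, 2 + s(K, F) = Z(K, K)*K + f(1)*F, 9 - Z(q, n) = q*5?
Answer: 1083/1133 ≈ 0.95587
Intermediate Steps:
Z(q, n) = 9 - 5*q (Z(q, n) = 9 - q*5 = 9 - 5*q)
f(M) = 1
s(K, F) = -2 + F + K*(9 - 5*K) (s(K, F) = -2 + ((9 - 5*K)*K + 1*F) = -2 + (K*(9 - 5*K) + F) = -2 + (F + K*(9 - 5*K)) = -2 + F + K*(9 - 5*K))
S(N) = -6 - N - N*(-9 + 5*N) (S(N) = (-2 - 4 - N*(-9 + 5*N)) - N = (-6 - N*(-9 + 5*N)) - N = -6 - N - N*(-9 + 5*N))
S(-20)/(-2266) = (-6 - 5*(-20)² + 8*(-20))/(-2266) = (-6 - 5*400 - 160)*(-1/2266) = (-6 - 2000 - 160)*(-1/2266) = -2166*(-1/2266) = 1083/1133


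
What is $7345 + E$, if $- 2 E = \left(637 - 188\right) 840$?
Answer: $-181235$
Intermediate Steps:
$E = -188580$ ($E = - \frac{\left(637 - 188\right) 840}{2} = - \frac{449 \cdot 840}{2} = \left(- \frac{1}{2}\right) 377160 = -188580$)
$7345 + E = 7345 - 188580 = -181235$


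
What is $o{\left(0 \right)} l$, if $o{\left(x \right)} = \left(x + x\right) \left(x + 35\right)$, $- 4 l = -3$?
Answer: $0$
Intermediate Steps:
$l = \frac{3}{4}$ ($l = \left(- \frac{1}{4}\right) \left(-3\right) = \frac{3}{4} \approx 0.75$)
$o{\left(x \right)} = 2 x \left(35 + x\right)$
$o{\left(0 \right)} l = 2 \cdot 0 \left(35 + 0\right) \frac{3}{4} = 2 \cdot 0 \cdot 35 \cdot \frac{3}{4} = 0 \cdot \frac{3}{4} = 0$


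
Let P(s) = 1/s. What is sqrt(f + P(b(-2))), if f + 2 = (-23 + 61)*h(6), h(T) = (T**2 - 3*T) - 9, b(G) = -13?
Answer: 3*sqrt(6383)/13 ≈ 18.437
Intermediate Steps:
h(T) = -9 + T**2 - 3*T
f = 340 (f = -2 + (-23 + 61)*(-9 + 6**2 - 3*6) = -2 + 38*(-9 + 36 - 18) = -2 + 38*9 = -2 + 342 = 340)
sqrt(f + P(b(-2))) = sqrt(340 + 1/(-13)) = sqrt(340 - 1/13) = sqrt(4419/13) = 3*sqrt(6383)/13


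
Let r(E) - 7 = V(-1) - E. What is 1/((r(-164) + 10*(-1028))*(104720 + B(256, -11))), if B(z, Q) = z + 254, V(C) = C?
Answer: -1/1063875300 ≈ -9.3996e-10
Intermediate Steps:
B(z, Q) = 254 + z
r(E) = 6 - E (r(E) = 7 + (-1 - E) = 6 - E)
1/((r(-164) + 10*(-1028))*(104720 + B(256, -11))) = 1/(((6 - 1*(-164)) + 10*(-1028))*(104720 + (254 + 256))) = 1/(((6 + 164) - 10280)*(104720 + 510)) = 1/((170 - 10280)*105230) = 1/(-10110*105230) = 1/(-1063875300) = -1/1063875300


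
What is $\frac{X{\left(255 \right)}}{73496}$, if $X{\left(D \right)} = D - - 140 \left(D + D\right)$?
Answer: $\frac{71655}{73496} \approx 0.97495$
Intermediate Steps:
$X{\left(D \right)} = 281 D$ ($X{\left(D \right)} = D - - 140 \cdot 2 D = D - - 280 D = D + 280 D = 281 D$)
$\frac{X{\left(255 \right)}}{73496} = \frac{281 \cdot 255}{73496} = 71655 \cdot \frac{1}{73496} = \frac{71655}{73496}$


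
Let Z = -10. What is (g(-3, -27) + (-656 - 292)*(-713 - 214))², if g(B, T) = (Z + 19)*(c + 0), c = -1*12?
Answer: 772092601344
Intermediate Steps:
c = -12
g(B, T) = -108 (g(B, T) = (-10 + 19)*(-12 + 0) = 9*(-12) = -108)
(g(-3, -27) + (-656 - 292)*(-713 - 214))² = (-108 + (-656 - 292)*(-713 - 214))² = (-108 - 948*(-927))² = (-108 + 878796)² = 878688² = 772092601344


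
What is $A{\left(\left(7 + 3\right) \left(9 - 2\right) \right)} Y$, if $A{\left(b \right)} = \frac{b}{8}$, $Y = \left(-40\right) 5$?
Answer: $-1750$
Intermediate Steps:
$Y = -200$
$A{\left(b \right)} = \frac{b}{8}$ ($A{\left(b \right)} = b \frac{1}{8} = \frac{b}{8}$)
$A{\left(\left(7 + 3\right) \left(9 - 2\right) \right)} Y = \frac{\left(7 + 3\right) \left(9 - 2\right)}{8} \left(-200\right) = \frac{10 \cdot 7}{8} \left(-200\right) = \frac{1}{8} \cdot 70 \left(-200\right) = \frac{35}{4} \left(-200\right) = -1750$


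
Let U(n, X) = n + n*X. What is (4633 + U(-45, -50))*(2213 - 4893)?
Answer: -18325840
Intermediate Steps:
U(n, X) = n + X*n
(4633 + U(-45, -50))*(2213 - 4893) = (4633 - 45*(1 - 50))*(2213 - 4893) = (4633 - 45*(-49))*(-2680) = (4633 + 2205)*(-2680) = 6838*(-2680) = -18325840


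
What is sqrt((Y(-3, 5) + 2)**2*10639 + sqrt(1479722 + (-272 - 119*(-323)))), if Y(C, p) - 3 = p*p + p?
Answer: sqrt(13032775 + sqrt(1517887)) ≈ 3610.3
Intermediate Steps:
Y(C, p) = 3 + p + p**2 (Y(C, p) = 3 + (p*p + p) = 3 + (p**2 + p) = 3 + (p + p**2) = 3 + p + p**2)
sqrt((Y(-3, 5) + 2)**2*10639 + sqrt(1479722 + (-272 - 119*(-323)))) = sqrt(((3 + 5 + 5**2) + 2)**2*10639 + sqrt(1479722 + (-272 - 119*(-323)))) = sqrt(((3 + 5 + 25) + 2)**2*10639 + sqrt(1479722 + (-272 + 38437))) = sqrt((33 + 2)**2*10639 + sqrt(1479722 + 38165)) = sqrt(35**2*10639 + sqrt(1517887)) = sqrt(1225*10639 + sqrt(1517887)) = sqrt(13032775 + sqrt(1517887))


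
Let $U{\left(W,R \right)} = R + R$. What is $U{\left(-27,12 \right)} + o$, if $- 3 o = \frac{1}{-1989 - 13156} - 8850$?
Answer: $\frac{135123691}{45435} \approx 2974.0$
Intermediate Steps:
$U{\left(W,R \right)} = 2 R$
$o = \frac{134033251}{45435}$ ($o = - \frac{\frac{1}{-1989 - 13156} - 8850}{3} = - \frac{\frac{1}{-15145} - 8850}{3} = - \frac{- \frac{1}{15145} - 8850}{3} = \left(- \frac{1}{3}\right) \left(- \frac{134033251}{15145}\right) = \frac{134033251}{45435} \approx 2950.0$)
$U{\left(-27,12 \right)} + o = 2 \cdot 12 + \frac{134033251}{45435} = 24 + \frac{134033251}{45435} = \frac{135123691}{45435}$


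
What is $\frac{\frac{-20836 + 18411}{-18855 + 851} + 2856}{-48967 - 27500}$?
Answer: $- \frac{51421849}{1376711868} \approx -0.037351$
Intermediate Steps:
$\frac{\frac{-20836 + 18411}{-18855 + 851} + 2856}{-48967 - 27500} = \frac{- \frac{2425}{-18004} + 2856}{-76467} = \left(\left(-2425\right) \left(- \frac{1}{18004}\right) + 2856\right) \left(- \frac{1}{76467}\right) = \left(\frac{2425}{18004} + 2856\right) \left(- \frac{1}{76467}\right) = \frac{51421849}{18004} \left(- \frac{1}{76467}\right) = - \frac{51421849}{1376711868}$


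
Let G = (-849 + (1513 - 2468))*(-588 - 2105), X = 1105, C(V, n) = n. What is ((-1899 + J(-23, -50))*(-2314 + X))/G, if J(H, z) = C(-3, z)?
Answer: 2356341/4858172 ≈ 0.48503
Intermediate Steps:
J(H, z) = z
G = 4858172 (G = (-849 - 955)*(-2693) = -1804*(-2693) = 4858172)
((-1899 + J(-23, -50))*(-2314 + X))/G = ((-1899 - 50)*(-2314 + 1105))/4858172 = -1949*(-1209)*(1/4858172) = 2356341*(1/4858172) = 2356341/4858172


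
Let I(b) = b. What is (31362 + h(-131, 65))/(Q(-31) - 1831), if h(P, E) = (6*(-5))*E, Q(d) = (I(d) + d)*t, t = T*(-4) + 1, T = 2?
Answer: -29412/1397 ≈ -21.054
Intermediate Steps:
t = -7 (t = 2*(-4) + 1 = -8 + 1 = -7)
Q(d) = -14*d (Q(d) = (d + d)*(-7) = (2*d)*(-7) = -14*d)
h(P, E) = -30*E
(31362 + h(-131, 65))/(Q(-31) - 1831) = (31362 - 30*65)/(-14*(-31) - 1831) = (31362 - 1950)/(434 - 1831) = 29412/(-1397) = 29412*(-1/1397) = -29412/1397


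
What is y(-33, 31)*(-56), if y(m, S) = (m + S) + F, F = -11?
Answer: 728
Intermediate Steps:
y(m, S) = -11 + S + m (y(m, S) = (m + S) - 11 = (S + m) - 11 = -11 + S + m)
y(-33, 31)*(-56) = (-11 + 31 - 33)*(-56) = -13*(-56) = 728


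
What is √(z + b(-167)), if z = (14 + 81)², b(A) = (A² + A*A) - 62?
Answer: √64741 ≈ 254.44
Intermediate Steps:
b(A) = -62 + 2*A² (b(A) = (A² + A²) - 62 = 2*A² - 62 = -62 + 2*A²)
z = 9025 (z = 95² = 9025)
√(z + b(-167)) = √(9025 + (-62 + 2*(-167)²)) = √(9025 + (-62 + 2*27889)) = √(9025 + (-62 + 55778)) = √(9025 + 55716) = √64741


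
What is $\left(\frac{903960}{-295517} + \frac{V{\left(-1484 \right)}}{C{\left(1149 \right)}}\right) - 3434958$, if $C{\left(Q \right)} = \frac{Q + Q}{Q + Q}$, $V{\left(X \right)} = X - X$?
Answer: $- \frac{1015089387246}{295517} \approx -3.435 \cdot 10^{6}$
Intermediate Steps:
$V{\left(X \right)} = 0$
$C{\left(Q \right)} = 1$ ($C{\left(Q \right)} = \frac{2 Q}{2 Q} = 2 Q \frac{1}{2 Q} = 1$)
$\left(\frac{903960}{-295517} + \frac{V{\left(-1484 \right)}}{C{\left(1149 \right)}}\right) - 3434958 = \left(\frac{903960}{-295517} + \frac{0}{1}\right) - 3434958 = \left(903960 \left(- \frac{1}{295517}\right) + 0 \cdot 1\right) - 3434958 = \left(- \frac{903960}{295517} + 0\right) - 3434958 = - \frac{903960}{295517} - 3434958 = - \frac{1015089387246}{295517}$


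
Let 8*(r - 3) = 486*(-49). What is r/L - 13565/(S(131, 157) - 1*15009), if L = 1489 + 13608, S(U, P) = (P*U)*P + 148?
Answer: -19525786315/97048286652 ≈ -0.20120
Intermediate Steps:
S(U, P) = 148 + U*P² (S(U, P) = U*P² + 148 = 148 + U*P²)
r = -11895/4 (r = 3 + (486*(-49))/8 = 3 + (⅛)*(-23814) = 3 - 11907/4 = -11895/4 ≈ -2973.8)
L = 15097
r/L - 13565/(S(131, 157) - 1*15009) = -11895/4/15097 - 13565/((148 + 131*157²) - 1*15009) = -11895/4*1/15097 - 13565/((148 + 131*24649) - 15009) = -11895/60388 - 13565/((148 + 3229019) - 15009) = -11895/60388 - 13565/(3229167 - 15009) = -11895/60388 - 13565/3214158 = -19525786315/97048286652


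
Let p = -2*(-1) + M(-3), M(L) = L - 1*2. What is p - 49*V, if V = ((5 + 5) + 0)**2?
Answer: -4903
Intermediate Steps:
M(L) = -2 + L (M(L) = L - 2 = -2 + L)
p = -3 (p = -2*(-1) + (-2 - 3) = 2 - 5 = -3)
V = 100 (V = (10 + 0)**2 = 10**2 = 100)
p - 49*V = -3 - 49*100 = -3 - 4900 = -4903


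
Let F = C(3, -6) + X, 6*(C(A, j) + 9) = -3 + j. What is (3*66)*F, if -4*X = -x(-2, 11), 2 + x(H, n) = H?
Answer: -2277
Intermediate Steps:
C(A, j) = -19/2 + j/6 (C(A, j) = -9 + (-3 + j)/6 = -9 + (-½ + j/6) = -19/2 + j/6)
x(H, n) = -2 + H
X = -1 (X = -(-1)*(-2 - 2)/4 = -(-1)*(-4)/4 = -¼*4 = -1)
F = -23/2 (F = (-19/2 + (⅙)*(-6)) - 1 = (-19/2 - 1) - 1 = -21/2 - 1 = -23/2 ≈ -11.500)
(3*66)*F = (3*66)*(-23/2) = 198*(-23/2) = -2277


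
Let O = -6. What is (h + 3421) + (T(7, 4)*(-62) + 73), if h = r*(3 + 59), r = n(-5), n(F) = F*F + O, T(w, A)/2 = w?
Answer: 3804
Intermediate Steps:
T(w, A) = 2*w
n(F) = -6 + F² (n(F) = F*F - 6 = F² - 6 = -6 + F²)
r = 19 (r = -6 + (-5)² = -6 + 25 = 19)
h = 1178 (h = 19*(3 + 59) = 19*62 = 1178)
(h + 3421) + (T(7, 4)*(-62) + 73) = (1178 + 3421) + ((2*7)*(-62) + 73) = 4599 + (14*(-62) + 73) = 4599 + (-868 + 73) = 4599 - 795 = 3804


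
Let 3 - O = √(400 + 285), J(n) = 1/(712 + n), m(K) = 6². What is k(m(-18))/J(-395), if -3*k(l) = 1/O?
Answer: 317/676 + 317*√685/2028 ≈ 4.5600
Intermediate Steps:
m(K) = 36
O = 3 - √685 (O = 3 - √(400 + 285) = 3 - √685 ≈ -23.173)
k(l) = -1/(3*(3 - √685))
k(m(-18))/J(-395) = (1/676 + √685/2028)/(1/(712 - 395)) = (1/676 + √685/2028)/(1/317) = (1/676 + √685/2028)*317 = 317/676 + 317*√685/2028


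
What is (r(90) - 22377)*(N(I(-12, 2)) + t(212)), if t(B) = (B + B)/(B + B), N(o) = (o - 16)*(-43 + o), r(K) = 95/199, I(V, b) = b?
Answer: -2560433600/199 ≈ -1.2866e+7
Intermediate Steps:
r(K) = 95/199 (r(K) = 95*(1/199) = 95/199)
N(o) = (-43 + o)*(-16 + o) (N(o) = (-16 + o)*(-43 + o) = (-43 + o)*(-16 + o))
t(B) = 1 (t(B) = (2*B)/((2*B)) = (2*B)*(1/(2*B)) = 1)
(r(90) - 22377)*(N(I(-12, 2)) + t(212)) = (95/199 - 22377)*((688 + 2² - 59*2) + 1) = -4452928*((688 + 4 - 118) + 1)/199 = -4452928*(574 + 1)/199 = -4452928/199*575 = -2560433600/199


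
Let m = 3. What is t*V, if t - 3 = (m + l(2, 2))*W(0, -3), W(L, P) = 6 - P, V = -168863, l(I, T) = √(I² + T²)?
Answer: -5065890 - 3039534*√2 ≈ -9.3644e+6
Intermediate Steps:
t = 30 + 18*√2 (t = 3 + (3 + √(2² + 2²))*(6 - 1*(-3)) = 3 + (3 + √(4 + 4))*(6 + 3) = 3 + (3 + √8)*9 = 3 + (3 + 2*√2)*9 = 3 + (27 + 18*√2) = 30 + 18*√2 ≈ 55.456)
t*V = (30 + 18*√2)*(-168863) = -5065890 - 3039534*√2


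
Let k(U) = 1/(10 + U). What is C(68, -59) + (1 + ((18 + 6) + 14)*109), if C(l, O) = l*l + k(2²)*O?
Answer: 122679/14 ≈ 8762.8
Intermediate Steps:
C(l, O) = l² + O/14 (C(l, O) = l*l + O/(10 + 2²) = l² + O/(10 + 4) = l² + O/14)
C(68, -59) + (1 + ((18 + 6) + 14)*109) = (68² + (1/14)*(-59)) + (1 + ((18 + 6) + 14)*109) = (4624 - 59/14) + (1 + (24 + 14)*109) = 64677/14 + (1 + 38*109) = 64677/14 + (1 + 4142) = 64677/14 + 4143 = 122679/14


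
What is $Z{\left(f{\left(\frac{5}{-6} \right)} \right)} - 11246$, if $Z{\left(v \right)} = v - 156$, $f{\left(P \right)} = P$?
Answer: $- \frac{68417}{6} \approx -11403.0$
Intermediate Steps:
$Z{\left(v \right)} = -156 + v$
$Z{\left(f{\left(\frac{5}{-6} \right)} \right)} - 11246 = \left(-156 + \frac{5}{-6}\right) - 11246 = \left(-156 + 5 \left(- \frac{1}{6}\right)\right) - 11246 = \left(-156 - \frac{5}{6}\right) - 11246 = - \frac{941}{6} - 11246 = - \frac{68417}{6}$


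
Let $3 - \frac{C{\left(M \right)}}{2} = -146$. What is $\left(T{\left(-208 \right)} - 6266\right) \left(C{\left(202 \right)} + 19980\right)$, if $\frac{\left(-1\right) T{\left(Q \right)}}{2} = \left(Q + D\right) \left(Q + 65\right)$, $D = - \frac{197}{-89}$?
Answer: $- \frac{117526502392}{89} \approx -1.3205 \cdot 10^{9}$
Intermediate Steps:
$C{\left(M \right)} = 298$ ($C{\left(M \right)} = 6 - -292 = 6 + 292 = 298$)
$D = \frac{197}{89}$ ($D = \left(-197\right) \left(- \frac{1}{89}\right) = \frac{197}{89} \approx 2.2135$)
$T{\left(Q \right)} = - 2 \left(65 + Q\right) \left(\frac{197}{89} + Q\right)$ ($T{\left(Q \right)} = - 2 \left(Q + \frac{197}{89}\right) \left(Q + 65\right) = - 2 \left(\frac{197}{89} + Q\right) \left(65 + Q\right) = - 2 \left(65 + Q\right) \left(\frac{197}{89} + Q\right)$)
$\left(T{\left(-208 \right)} - 6266\right) \left(C{\left(202 \right)} + 19980\right) = \left(\left(- \frac{25610}{89} - 2 \left(-208\right)^{2} - - \frac{2488512}{89}\right) - 6266\right) \left(298 + 19980\right) = \left(\left(- \frac{25610}{89} - 86528 + \frac{2488512}{89}\right) - 6266\right) 20278 = \left(- \frac{5238090}{89} - 6266\right) 20278 = \left(- \frac{5795764}{89}\right) 20278 = - \frac{117526502392}{89}$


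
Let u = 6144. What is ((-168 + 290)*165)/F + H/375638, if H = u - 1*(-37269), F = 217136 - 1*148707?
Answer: 10532301117/25704532702 ≈ 0.40974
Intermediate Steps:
F = 68429 (F = 217136 - 148707 = 68429)
H = 43413 (H = 6144 - 1*(-37269) = 6144 + 37269 = 43413)
((-168 + 290)*165)/F + H/375638 = ((-168 + 290)*165)/68429 + 43413/375638 = (122*165)*(1/68429) + 43413*(1/375638) = 20130*(1/68429) + 43413/375638 = 20130/68429 + 43413/375638 = 10532301117/25704532702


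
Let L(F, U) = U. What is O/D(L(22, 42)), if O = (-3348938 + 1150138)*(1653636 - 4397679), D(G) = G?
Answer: 1005600291400/7 ≈ 1.4366e+11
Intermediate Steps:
O = 6033601748400 (O = -2198800*(-2744043) = 6033601748400)
O/D(L(22, 42)) = 6033601748400/42 = 6033601748400*(1/42) = 1005600291400/7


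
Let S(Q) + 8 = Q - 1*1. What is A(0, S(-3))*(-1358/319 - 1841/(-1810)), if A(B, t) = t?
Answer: 11224206/288695 ≈ 38.879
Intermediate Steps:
S(Q) = -9 + Q (S(Q) = -8 + (Q - 1*1) = -8 + (Q - 1) = -8 + (-1 + Q) = -9 + Q)
A(0, S(-3))*(-1358/319 - 1841/(-1810)) = (-9 - 3)*(-1358/319 - 1841/(-1810)) = -12*(-1358*1/319 - 1841*(-1/1810)) = -12*(-1358/319 + 1841/1810) = -12*(-1870701/577390) = 11224206/288695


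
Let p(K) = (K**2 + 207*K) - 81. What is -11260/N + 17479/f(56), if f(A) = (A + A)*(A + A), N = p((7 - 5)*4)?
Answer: -16085337/2937088 ≈ -5.4766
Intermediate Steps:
p(K) = -81 + K**2 + 207*K
N = 1639 (N = -81 + ((7 - 5)*4)**2 + 207*((7 - 5)*4) = -81 + (2*4)**2 + 207*(2*4) = -81 + 8**2 + 207*8 = -81 + 64 + 1656 = 1639)
f(A) = 4*A**2 (f(A) = (2*A)*(2*A) = 4*A**2)
-11260/N + 17479/f(56) = -11260/1639 + 17479/((4*56**2)) = -11260*1/1639 + 17479/((4*3136)) = -11260/1639 + 17479/12544 = -11260/1639 + 17479*(1/12544) = -11260/1639 + 2497/1792 = -16085337/2937088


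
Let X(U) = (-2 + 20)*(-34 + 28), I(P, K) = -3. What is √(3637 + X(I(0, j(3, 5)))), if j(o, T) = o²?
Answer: √3529 ≈ 59.405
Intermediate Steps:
X(U) = -108 (X(U) = 18*(-6) = -108)
√(3637 + X(I(0, j(3, 5)))) = √(3637 - 108) = √3529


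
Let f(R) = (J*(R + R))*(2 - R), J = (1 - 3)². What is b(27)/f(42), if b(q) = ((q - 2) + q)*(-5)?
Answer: 13/672 ≈ 0.019345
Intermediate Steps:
J = 4 (J = (-2)² = 4)
b(q) = 10 - 10*q (b(q) = ((-2 + q) + q)*(-5) = (-2 + 2*q)*(-5) = 10 - 10*q)
f(R) = 8*R*(2 - R) (f(R) = (4*(R + R))*(2 - R) = (4*(2*R))*(2 - R) = (8*R)*(2 - R) = 8*R*(2 - R))
b(27)/f(42) = (10 - 10*27)/((8*42*(2 - 1*42))) = (10 - 270)/((8*42*(2 - 42))) = -260/(8*42*(-40)) = -260/(-13440) = -260*(-1/13440) = 13/672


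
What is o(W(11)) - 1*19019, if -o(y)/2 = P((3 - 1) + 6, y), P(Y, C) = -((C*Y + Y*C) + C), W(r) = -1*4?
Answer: -19155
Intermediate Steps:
W(r) = -4
P(Y, C) = -C - 2*C*Y (P(Y, C) = -((C*Y + C*Y) + C) = -(2*C*Y + C) = -(C + 2*C*Y) = -C - 2*C*Y)
o(y) = 34*y (o(y) = -(-2)*y*(1 + 2*((3 - 1) + 6)) = -(-2)*y*(1 + 2*(2 + 6)) = -(-2)*y*(1 + 2*8) = -(-2)*y*(1 + 16) = -(-2)*y*17 = -(-34)*y = 34*y)
o(W(11)) - 1*19019 = 34*(-4) - 1*19019 = -136 - 19019 = -19155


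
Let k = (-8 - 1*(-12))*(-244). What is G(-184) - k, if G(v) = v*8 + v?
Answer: -680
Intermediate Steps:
G(v) = 9*v (G(v) = 8*v + v = 9*v)
k = -976 (k = (-8 + 12)*(-244) = 4*(-244) = -976)
G(-184) - k = 9*(-184) - 1*(-976) = -1656 + 976 = -680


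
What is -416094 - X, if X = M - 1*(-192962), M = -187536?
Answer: -421520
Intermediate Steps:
X = 5426 (X = -187536 - 1*(-192962) = -187536 + 192962 = 5426)
-416094 - X = -416094 - 1*5426 = -416094 - 5426 = -421520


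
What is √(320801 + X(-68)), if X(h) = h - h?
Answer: √320801 ≈ 566.39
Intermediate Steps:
X(h) = 0
√(320801 + X(-68)) = √(320801 + 0) = √320801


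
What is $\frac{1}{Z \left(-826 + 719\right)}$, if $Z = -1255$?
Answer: $\frac{1}{134285} \approx 7.4468 \cdot 10^{-6}$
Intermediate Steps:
$\frac{1}{Z \left(-826 + 719\right)} = \frac{1}{\left(-1255\right) \left(-826 + 719\right)} = \frac{1}{\left(-1255\right) \left(-107\right)} = \frac{1}{134285}$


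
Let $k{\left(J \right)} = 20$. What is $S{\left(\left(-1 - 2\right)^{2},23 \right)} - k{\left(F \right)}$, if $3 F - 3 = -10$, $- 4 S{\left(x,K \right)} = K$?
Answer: $- \frac{103}{4} \approx -25.75$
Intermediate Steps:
$S{\left(x,K \right)} = - \frac{K}{4}$
$F = - \frac{7}{3}$ ($F = 1 + \frac{1}{3} \left(-10\right) = 1 - \frac{10}{3} = - \frac{7}{3} \approx -2.3333$)
$S{\left(\left(-1 - 2\right)^{2},23 \right)} - k{\left(F \right)} = \left(- \frac{1}{4}\right) 23 - 20 = - \frac{23}{4} - 20 = - \frac{103}{4}$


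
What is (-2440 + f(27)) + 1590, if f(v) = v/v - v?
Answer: -876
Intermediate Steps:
f(v) = 1 - v
(-2440 + f(27)) + 1590 = (-2440 + (1 - 1*27)) + 1590 = (-2440 + (1 - 27)) + 1590 = (-2440 - 26) + 1590 = -2466 + 1590 = -876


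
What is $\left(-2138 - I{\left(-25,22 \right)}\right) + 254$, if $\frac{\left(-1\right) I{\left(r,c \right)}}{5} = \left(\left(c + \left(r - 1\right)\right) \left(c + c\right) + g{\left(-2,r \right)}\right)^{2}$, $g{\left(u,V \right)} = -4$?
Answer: $160116$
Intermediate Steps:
$I{\left(r,c \right)} = - 5 \left(-4 + 2 c \left(-1 + c + r\right)\right)^{2}$ ($I{\left(r,c \right)} = - 5 \left(\left(c + \left(r - 1\right)\right) \left(c + c\right) - 4\right)^{2} = - 5 \left(\left(c + \left(-1 + r\right)\right) 2 c - 4\right)^{2} = - 5 \left(\left(-1 + c + r\right) 2 c - 4\right)^{2} = - 5 \left(2 c \left(-1 + c + r\right) - 4\right)^{2} = - 5 \left(-4 + 2 c \left(-1 + c + r\right)\right)^{2}$)
$\left(-2138 - I{\left(-25,22 \right)}\right) + 254 = \left(-2138 - - 20 \left(-2 + 22^{2} - 22 + 22 \left(-25\right)\right)^{2}\right) + 254 = \left(-2138 - - 20 \left(-2 + 484 - 22 - 550\right)^{2}\right) + 254 = \left(-2138 - - 20 \left(-90\right)^{2}\right) + 254 = \left(-2138 - \left(-20\right) 8100\right) + 254 = \left(-2138 - -162000\right) + 254 = \left(-2138 + 162000\right) + 254 = 159862 + 254 = 160116$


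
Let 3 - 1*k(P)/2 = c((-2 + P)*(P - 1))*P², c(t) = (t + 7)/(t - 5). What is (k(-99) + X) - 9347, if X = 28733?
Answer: -785058/3365 ≈ -233.30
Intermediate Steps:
c(t) = (7 + t)/(-5 + t)
k(P) = 6 - 2*P²*(7 + (-1 + P)*(-2 + P))/(-5 + (-1 + P)*(-2 + P)) (k(P) = 6 - 2*(7 + (-2 + P)*(P - 1))/(-5 + (-2 + P)*(P - 1))*P² = 6 - 2*(7 + (-2 + P)*(-1 + P))/(-5 + (-2 + P)*(-1 + P))*P² = 6 - 2*(7 + (-1 + P)*(-2 + P))/(-5 + (-1 + P)*(-2 + P))*P² = 6 - 2*P²*(7 + (-1 + P)*(-2 + P))/(-5 + (-1 + P)*(-2 + P)))
(k(-99) + X) - 9347 = (2*(-9 - 1*(-99)⁴ - 9*(-99) - 6*(-99)² + 3*(-99)³)/(-3 + (-99)² - 3*(-99)) + 28733) - 9347 = (2*(-9 - 1*96059601 + 891 - 6*9801 + 3*(-970299))/(-3 + 9801 + 297) + 28733) - 9347 = (2*(-9 - 96059601 + 891 - 58806 - 2910897)/10095 + 28733) - 9347 = (2*(1/10095)*(-99028422) + 28733) - 9347 = (-66018948/3365 + 28733) - 9347 = 30667597/3365 - 9347 = -785058/3365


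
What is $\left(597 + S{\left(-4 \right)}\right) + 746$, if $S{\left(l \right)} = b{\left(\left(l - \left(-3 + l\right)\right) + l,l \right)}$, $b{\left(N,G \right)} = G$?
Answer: $1339$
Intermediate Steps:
$S{\left(l \right)} = l$
$\left(597 + S{\left(-4 \right)}\right) + 746 = \left(597 - 4\right) + 746 = 593 + 746 = 1339$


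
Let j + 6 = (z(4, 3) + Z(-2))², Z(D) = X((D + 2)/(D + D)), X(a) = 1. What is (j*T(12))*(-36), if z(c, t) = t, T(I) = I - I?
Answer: 0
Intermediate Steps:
T(I) = 0
Z(D) = 1
j = 10 (j = -6 + (3 + 1)² = -6 + 4² = -6 + 16 = 10)
(j*T(12))*(-36) = (10*0)*(-36) = 0*(-36) = 0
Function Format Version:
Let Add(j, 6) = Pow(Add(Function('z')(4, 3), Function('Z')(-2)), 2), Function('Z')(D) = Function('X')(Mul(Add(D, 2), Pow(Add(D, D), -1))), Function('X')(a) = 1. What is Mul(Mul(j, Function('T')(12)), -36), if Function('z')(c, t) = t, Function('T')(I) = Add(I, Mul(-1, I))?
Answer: 0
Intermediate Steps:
Function('T')(I) = 0
Function('Z')(D) = 1
j = 10 (j = Add(-6, Pow(Add(3, 1), 2)) = Add(-6, Pow(4, 2)) = Add(-6, 16) = 10)
Mul(Mul(j, Function('T')(12)), -36) = Mul(Mul(10, 0), -36) = Mul(0, -36) = 0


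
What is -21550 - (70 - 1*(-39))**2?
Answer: -33431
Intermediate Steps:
-21550 - (70 - 1*(-39))**2 = -21550 - (70 + 39)**2 = -21550 - 1*109**2 = -21550 - 1*11881 = -21550 - 11881 = -33431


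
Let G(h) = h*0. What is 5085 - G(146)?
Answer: 5085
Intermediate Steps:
G(h) = 0
5085 - G(146) = 5085 - 1*0 = 5085 + 0 = 5085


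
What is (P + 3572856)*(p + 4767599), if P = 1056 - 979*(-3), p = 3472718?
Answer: 29474369621133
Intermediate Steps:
P = 3993 (P = 1056 + 2937 = 3993)
(P + 3572856)*(p + 4767599) = (3993 + 3572856)*(3472718 + 4767599) = 3576849*8240317 = 29474369621133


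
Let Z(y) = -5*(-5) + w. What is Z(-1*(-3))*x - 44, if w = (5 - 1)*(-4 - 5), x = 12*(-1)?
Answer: 88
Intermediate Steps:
x = -12
w = -36 (w = 4*(-9) = -36)
Z(y) = -11 (Z(y) = -5*(-5) - 36 = 25 - 36 = -11)
Z(-1*(-3))*x - 44 = -11*(-12) - 44 = 132 - 44 = 88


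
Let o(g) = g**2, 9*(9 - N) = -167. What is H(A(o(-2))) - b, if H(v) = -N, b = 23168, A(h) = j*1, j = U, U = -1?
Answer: -208760/9 ≈ -23196.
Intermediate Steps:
N = 248/9 (N = 9 - 1/9*(-167) = 9 + 167/9 = 248/9 ≈ 27.556)
j = -1
A(h) = -1 (A(h) = -1*1 = -1)
H(v) = -248/9 (H(v) = -1*248/9 = -248/9)
H(A(o(-2))) - b = -248/9 - 1*23168 = -248/9 - 23168 = -208760/9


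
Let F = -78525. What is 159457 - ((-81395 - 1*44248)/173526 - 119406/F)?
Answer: 241418980215841/1514014350 ≈ 1.5946e+5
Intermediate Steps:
159457 - ((-81395 - 1*44248)/173526 - 119406/F) = 159457 - ((-81395 - 1*44248)/173526 - 119406/(-78525)) = 159457 - ((-81395 - 44248)*(1/173526) - 119406*(-1/78525)) = 159457 - (-125643*1/173526 + 39802/26175) = 159457 - (-41881/57842 + 39802/26175) = 159457 - 1*1205992109/1514014350 = 159457 - 1205992109/1514014350 = 241418980215841/1514014350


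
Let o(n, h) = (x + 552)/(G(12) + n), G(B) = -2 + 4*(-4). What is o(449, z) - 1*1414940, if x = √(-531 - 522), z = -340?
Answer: -609838588/431 + 9*I*√13/431 ≈ -1.4149e+6 + 0.07529*I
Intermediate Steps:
G(B) = -18 (G(B) = -2 - 16 = -18)
x = 9*I*√13 (x = √(-1053) = 9*I*√13 ≈ 32.45*I)
o(n, h) = (552 + 9*I*√13)/(-18 + n) (o(n, h) = (9*I*√13 + 552)/(-18 + n) = (552 + 9*I*√13)/(-18 + n))
o(449, z) - 1*1414940 = 3*(184 + 3*I*√13)/(-18 + 449) - 1*1414940 = 3*(184 + 3*I*√13)/431 - 1414940 = 3*(1/431)*(184 + 3*I*√13) - 1414940 = (552/431 + 9*I*√13/431) - 1414940 = -609838588/431 + 9*I*√13/431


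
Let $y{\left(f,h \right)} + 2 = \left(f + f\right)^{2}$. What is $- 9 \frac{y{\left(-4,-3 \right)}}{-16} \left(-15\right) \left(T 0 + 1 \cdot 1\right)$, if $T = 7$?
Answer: $- \frac{4185}{8} \approx -523.13$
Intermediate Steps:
$y{\left(f,h \right)} = -2 + 4 f^{2}$ ($y{\left(f,h \right)} = -2 + \left(f + f\right)^{2} = -2 + \left(2 f\right)^{2} = -2 + 4 f^{2}$)
$- 9 \frac{y{\left(-4,-3 \right)}}{-16} \left(-15\right) \left(T 0 + 1 \cdot 1\right) = - 9 \frac{-2 + 4 \left(-4\right)^{2}}{-16} \left(-15\right) \left(7 \cdot 0 + 1 \cdot 1\right) = - 9 \left(-2 + 4 \cdot 16\right) \left(- \frac{1}{16}\right) \left(-15\right) \left(0 + 1\right) = - 9 \left(-2 + 64\right) \left(- \frac{1}{16}\right) \left(-15\right) 1 = - 9 \cdot 62 \left(- \frac{1}{16}\right) \left(-15\right) 1 = \left(-9\right) \left(- \frac{31}{8}\right) \left(-15\right) 1 = \frac{279}{8} \left(-15\right) 1 = \left(- \frac{4185}{8}\right) 1 = - \frac{4185}{8}$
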